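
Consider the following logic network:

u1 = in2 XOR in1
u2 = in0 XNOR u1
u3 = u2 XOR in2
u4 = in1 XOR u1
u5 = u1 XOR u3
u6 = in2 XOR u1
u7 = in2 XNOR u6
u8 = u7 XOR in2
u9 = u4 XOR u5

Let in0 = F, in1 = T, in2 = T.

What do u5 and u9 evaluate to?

u5 = F, u9 = T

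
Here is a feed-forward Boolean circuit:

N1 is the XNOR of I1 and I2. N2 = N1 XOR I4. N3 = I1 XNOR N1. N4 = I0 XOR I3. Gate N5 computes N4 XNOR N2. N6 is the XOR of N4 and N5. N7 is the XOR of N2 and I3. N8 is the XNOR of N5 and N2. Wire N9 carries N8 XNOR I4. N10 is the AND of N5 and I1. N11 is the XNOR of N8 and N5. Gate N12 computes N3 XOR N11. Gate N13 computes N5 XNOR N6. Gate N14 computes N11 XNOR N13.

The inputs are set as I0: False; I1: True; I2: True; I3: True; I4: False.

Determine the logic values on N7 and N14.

N7 = False, N14 = False

N1 = I1 XNOR I2 = True XNOR True = True
N2 = N1 XOR I4 = True XOR False = True
N4 = I0 XOR I3 = False XOR True = True
N5 = N4 XNOR N2 = True XNOR True = True
N6 = N4 XOR N5 = True XOR True = False
N7 = N2 XOR I3 = True XOR True = False
N8 = N5 XNOR N2 = True XNOR True = True
N11 = N8 XNOR N5 = True XNOR True = True
N13 = N5 XNOR N6 = True XNOR False = False
N14 = N11 XNOR N13 = True XNOR False = False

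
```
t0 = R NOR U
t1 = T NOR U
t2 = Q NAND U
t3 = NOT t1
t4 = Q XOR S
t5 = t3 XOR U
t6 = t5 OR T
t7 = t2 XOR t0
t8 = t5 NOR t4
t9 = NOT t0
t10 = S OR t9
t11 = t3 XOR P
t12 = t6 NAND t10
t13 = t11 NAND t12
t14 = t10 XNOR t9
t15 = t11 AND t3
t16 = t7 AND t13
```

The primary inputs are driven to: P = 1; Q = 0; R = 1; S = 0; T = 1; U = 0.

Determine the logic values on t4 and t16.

t4 = 0  t16 = 1

t0 = R NOR U = 1 NOR 0 = 0
t1 = T NOR U = 1 NOR 0 = 0
t2 = Q NAND U = 0 NAND 0 = 1
t3 = NOT t1 = NOT 0 = 1
t4 = Q XOR S = 0 XOR 0 = 0
t5 = t3 XOR U = 1 XOR 0 = 1
t6 = t5 OR T = 1 OR 1 = 1
t7 = t2 XOR t0 = 1 XOR 0 = 1
t9 = NOT t0 = NOT 0 = 1
t10 = S OR t9 = 0 OR 1 = 1
t11 = t3 XOR P = 1 XOR 1 = 0
t12 = t6 NAND t10 = 1 NAND 1 = 0
t13 = t11 NAND t12 = 0 NAND 0 = 1
t16 = t7 AND t13 = 1 AND 1 = 1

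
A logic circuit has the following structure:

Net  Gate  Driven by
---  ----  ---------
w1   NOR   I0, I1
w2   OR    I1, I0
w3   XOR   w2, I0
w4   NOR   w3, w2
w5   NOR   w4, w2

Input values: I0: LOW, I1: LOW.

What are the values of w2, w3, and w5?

w2 = I1 OR I0 = LOW OR LOW = LOW
w3 = w2 XOR I0 = LOW XOR LOW = LOW
w4 = w3 NOR w2 = LOW NOR LOW = HIGH
w5 = w4 NOR w2 = HIGH NOR LOW = LOW

w2 = LOW  w3 = LOW  w5 = LOW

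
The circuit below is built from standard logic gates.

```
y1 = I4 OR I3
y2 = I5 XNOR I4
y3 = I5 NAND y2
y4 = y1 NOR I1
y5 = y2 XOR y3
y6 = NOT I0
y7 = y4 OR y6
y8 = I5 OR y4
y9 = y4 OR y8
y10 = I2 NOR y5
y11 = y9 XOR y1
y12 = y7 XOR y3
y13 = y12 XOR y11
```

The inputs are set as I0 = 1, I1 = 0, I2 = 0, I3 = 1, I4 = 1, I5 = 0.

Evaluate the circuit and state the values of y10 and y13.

y1 = I4 OR I3 = 1 OR 1 = 1
y2 = I5 XNOR I4 = 0 XNOR 1 = 0
y3 = I5 NAND y2 = 0 NAND 0 = 1
y4 = y1 NOR I1 = 1 NOR 0 = 0
y5 = y2 XOR y3 = 0 XOR 1 = 1
y6 = NOT I0 = NOT 1 = 0
y7 = y4 OR y6 = 0 OR 0 = 0
y8 = I5 OR y4 = 0 OR 0 = 0
y9 = y4 OR y8 = 0 OR 0 = 0
y10 = I2 NOR y5 = 0 NOR 1 = 0
y11 = y9 XOR y1 = 0 XOR 1 = 1
y12 = y7 XOR y3 = 0 XOR 1 = 1
y13 = y12 XOR y11 = 1 XOR 1 = 0

y10 = 0  y13 = 0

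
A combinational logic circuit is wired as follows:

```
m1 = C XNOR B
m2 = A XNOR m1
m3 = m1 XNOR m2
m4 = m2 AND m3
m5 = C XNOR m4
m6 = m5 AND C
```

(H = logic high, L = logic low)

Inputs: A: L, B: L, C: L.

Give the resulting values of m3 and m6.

m1 = C XNOR B = L XNOR L = H
m2 = A XNOR m1 = L XNOR H = L
m3 = m1 XNOR m2 = H XNOR L = L
m4 = m2 AND m3 = L AND L = L
m5 = C XNOR m4 = L XNOR L = H
m6 = m5 AND C = H AND L = L

m3 = L; m6 = L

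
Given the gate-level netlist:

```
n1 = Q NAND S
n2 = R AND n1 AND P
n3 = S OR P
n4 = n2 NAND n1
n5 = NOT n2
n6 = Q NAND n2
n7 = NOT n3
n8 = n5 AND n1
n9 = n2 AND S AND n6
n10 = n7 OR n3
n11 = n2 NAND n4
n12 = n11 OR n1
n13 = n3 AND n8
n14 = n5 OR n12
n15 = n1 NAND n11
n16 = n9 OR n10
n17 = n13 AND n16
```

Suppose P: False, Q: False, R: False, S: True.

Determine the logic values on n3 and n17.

n3 = True, n17 = True

n1 = Q NAND S = False NAND True = True
n2 = R AND n1 AND P = False AND True AND False = False
n3 = S OR P = True OR False = True
n5 = NOT n2 = NOT False = True
n6 = Q NAND n2 = False NAND False = True
n7 = NOT n3 = NOT True = False
n8 = n5 AND n1 = True AND True = True
n9 = n2 AND S AND n6 = False AND True AND True = False
n10 = n7 OR n3 = False OR True = True
n13 = n3 AND n8 = True AND True = True
n16 = n9 OR n10 = False OR True = True
n17 = n13 AND n16 = True AND True = True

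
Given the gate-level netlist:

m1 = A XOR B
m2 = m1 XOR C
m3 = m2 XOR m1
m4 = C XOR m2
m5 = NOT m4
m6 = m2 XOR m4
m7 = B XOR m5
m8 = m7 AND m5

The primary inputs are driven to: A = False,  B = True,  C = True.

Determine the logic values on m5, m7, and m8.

m5 = False  m7 = True  m8 = False

m1 = A XOR B = False XOR True = True
m2 = m1 XOR C = True XOR True = False
m4 = C XOR m2 = True XOR False = True
m5 = NOT m4 = NOT True = False
m7 = B XOR m5 = True XOR False = True
m8 = m7 AND m5 = True AND False = False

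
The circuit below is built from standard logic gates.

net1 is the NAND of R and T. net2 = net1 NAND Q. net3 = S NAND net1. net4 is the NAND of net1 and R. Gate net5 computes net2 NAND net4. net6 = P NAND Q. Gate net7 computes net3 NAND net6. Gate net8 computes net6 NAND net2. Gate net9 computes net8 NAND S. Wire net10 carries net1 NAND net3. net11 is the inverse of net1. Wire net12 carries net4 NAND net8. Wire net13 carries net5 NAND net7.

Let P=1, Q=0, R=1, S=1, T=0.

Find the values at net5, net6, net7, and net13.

net5 = 1, net6 = 1, net7 = 1, net13 = 0

net1 = R NAND T = 1 NAND 0 = 1
net2 = net1 NAND Q = 1 NAND 0 = 1
net3 = S NAND net1 = 1 NAND 1 = 0
net4 = net1 NAND R = 1 NAND 1 = 0
net5 = net2 NAND net4 = 1 NAND 0 = 1
net6 = P NAND Q = 1 NAND 0 = 1
net7 = net3 NAND net6 = 0 NAND 1 = 1
net13 = net5 NAND net7 = 1 NAND 1 = 0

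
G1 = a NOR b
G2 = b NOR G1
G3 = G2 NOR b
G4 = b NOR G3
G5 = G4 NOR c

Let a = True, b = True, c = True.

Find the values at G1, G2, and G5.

G1 = False, G2 = False, G5 = False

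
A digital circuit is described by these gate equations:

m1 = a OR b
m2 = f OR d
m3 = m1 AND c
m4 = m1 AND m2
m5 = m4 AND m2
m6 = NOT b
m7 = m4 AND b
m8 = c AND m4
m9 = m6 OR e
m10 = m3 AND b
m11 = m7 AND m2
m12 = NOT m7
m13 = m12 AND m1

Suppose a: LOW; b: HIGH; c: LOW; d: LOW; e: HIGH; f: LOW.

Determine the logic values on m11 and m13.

m1 = a OR b = LOW OR HIGH = HIGH
m2 = f OR d = LOW OR LOW = LOW
m4 = m1 AND m2 = HIGH AND LOW = LOW
m7 = m4 AND b = LOW AND HIGH = LOW
m11 = m7 AND m2 = LOW AND LOW = LOW
m12 = NOT m7 = NOT LOW = HIGH
m13 = m12 AND m1 = HIGH AND HIGH = HIGH

m11 = LOW, m13 = HIGH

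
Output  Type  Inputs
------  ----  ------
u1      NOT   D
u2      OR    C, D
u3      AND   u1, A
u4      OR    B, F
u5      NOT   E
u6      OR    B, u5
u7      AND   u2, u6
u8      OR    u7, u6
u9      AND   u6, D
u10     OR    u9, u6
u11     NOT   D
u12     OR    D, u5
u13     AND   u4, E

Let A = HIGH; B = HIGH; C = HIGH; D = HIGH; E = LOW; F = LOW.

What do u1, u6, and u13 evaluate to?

u1 = LOW, u6 = HIGH, u13 = LOW

u1 = NOT D = NOT HIGH = LOW
u4 = B OR F = HIGH OR LOW = HIGH
u5 = NOT E = NOT LOW = HIGH
u6 = B OR u5 = HIGH OR HIGH = HIGH
u13 = u4 AND E = HIGH AND LOW = LOW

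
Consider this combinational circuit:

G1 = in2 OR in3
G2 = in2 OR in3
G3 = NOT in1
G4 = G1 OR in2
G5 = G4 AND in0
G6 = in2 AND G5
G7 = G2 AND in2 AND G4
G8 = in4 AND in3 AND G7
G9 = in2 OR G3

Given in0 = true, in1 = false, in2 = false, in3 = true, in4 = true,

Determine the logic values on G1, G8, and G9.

G1 = in2 OR in3 = false OR true = true
G2 = in2 OR in3 = false OR true = true
G3 = NOT in1 = NOT false = true
G4 = G1 OR in2 = true OR false = true
G7 = G2 AND in2 AND G4 = true AND false AND true = false
G8 = in4 AND in3 AND G7 = true AND true AND false = false
G9 = in2 OR G3 = false OR true = true

G1 = true; G8 = false; G9 = true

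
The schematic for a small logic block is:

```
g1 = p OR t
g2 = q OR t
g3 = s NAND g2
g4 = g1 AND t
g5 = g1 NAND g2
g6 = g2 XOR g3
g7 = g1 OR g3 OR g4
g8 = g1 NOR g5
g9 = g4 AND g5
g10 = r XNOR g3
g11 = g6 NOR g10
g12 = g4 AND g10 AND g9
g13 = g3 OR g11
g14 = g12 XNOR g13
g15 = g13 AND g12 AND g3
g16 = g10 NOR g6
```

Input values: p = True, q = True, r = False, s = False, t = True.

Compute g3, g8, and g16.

g1 = p OR t = True OR True = True
g2 = q OR t = True OR True = True
g3 = s NAND g2 = False NAND True = True
g5 = g1 NAND g2 = True NAND True = False
g6 = g2 XOR g3 = True XOR True = False
g8 = g1 NOR g5 = True NOR False = False
g10 = r XNOR g3 = False XNOR True = False
g16 = g10 NOR g6 = False NOR False = True

g3 = True, g8 = False, g16 = True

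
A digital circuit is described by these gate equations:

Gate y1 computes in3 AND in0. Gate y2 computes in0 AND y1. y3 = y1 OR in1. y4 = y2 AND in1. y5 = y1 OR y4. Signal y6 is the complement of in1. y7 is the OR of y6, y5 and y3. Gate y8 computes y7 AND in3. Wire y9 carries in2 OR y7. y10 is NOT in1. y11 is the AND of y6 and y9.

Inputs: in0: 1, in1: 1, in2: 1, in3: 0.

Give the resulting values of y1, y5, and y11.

y1 = 0, y5 = 0, y11 = 0

y1 = in3 AND in0 = 0 AND 1 = 0
y2 = in0 AND y1 = 1 AND 0 = 0
y3 = y1 OR in1 = 0 OR 1 = 1
y4 = y2 AND in1 = 0 AND 1 = 0
y5 = y1 OR y4 = 0 OR 0 = 0
y6 = NOT in1 = NOT 1 = 0
y7 = y6 OR y5 OR y3 = 0 OR 0 OR 1 = 1
y9 = in2 OR y7 = 1 OR 1 = 1
y11 = y6 AND y9 = 0 AND 1 = 0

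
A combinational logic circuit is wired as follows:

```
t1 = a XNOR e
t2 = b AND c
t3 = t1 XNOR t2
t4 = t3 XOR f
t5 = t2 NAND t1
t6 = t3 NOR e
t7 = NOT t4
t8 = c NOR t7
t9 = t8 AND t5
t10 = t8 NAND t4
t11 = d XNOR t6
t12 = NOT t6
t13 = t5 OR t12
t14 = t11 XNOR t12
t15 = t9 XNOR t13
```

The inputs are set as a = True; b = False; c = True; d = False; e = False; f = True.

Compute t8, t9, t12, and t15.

t8 = False  t9 = False  t12 = True  t15 = False

t1 = a XNOR e = True XNOR False = False
t2 = b AND c = False AND True = False
t3 = t1 XNOR t2 = False XNOR False = True
t4 = t3 XOR f = True XOR True = False
t5 = t2 NAND t1 = False NAND False = True
t6 = t3 NOR e = True NOR False = False
t7 = NOT t4 = NOT False = True
t8 = c NOR t7 = True NOR True = False
t9 = t8 AND t5 = False AND True = False
t12 = NOT t6 = NOT False = True
t13 = t5 OR t12 = True OR True = True
t15 = t9 XNOR t13 = False XNOR True = False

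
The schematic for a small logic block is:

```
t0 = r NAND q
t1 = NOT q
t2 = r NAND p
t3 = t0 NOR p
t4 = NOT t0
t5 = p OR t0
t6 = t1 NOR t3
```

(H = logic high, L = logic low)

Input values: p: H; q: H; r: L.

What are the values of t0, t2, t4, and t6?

t0 = r NAND q = L NAND H = H
t1 = NOT q = NOT H = L
t2 = r NAND p = L NAND H = H
t3 = t0 NOR p = H NOR H = L
t4 = NOT t0 = NOT H = L
t6 = t1 NOR t3 = L NOR L = H

t0 = H  t2 = H  t4 = L  t6 = H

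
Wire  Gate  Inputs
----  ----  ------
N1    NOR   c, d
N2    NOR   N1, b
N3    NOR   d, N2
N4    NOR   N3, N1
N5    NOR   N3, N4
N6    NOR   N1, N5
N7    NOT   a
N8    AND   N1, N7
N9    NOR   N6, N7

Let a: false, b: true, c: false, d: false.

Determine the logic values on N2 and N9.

N2 = false, N9 = false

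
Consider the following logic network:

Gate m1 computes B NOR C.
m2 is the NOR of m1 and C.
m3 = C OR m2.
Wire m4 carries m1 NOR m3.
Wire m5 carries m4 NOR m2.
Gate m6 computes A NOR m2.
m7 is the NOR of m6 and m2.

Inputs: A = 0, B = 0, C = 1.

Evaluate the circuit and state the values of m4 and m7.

m4 = 0, m7 = 0

m1 = B NOR C = 0 NOR 1 = 0
m2 = m1 NOR C = 0 NOR 1 = 0
m3 = C OR m2 = 1 OR 0 = 1
m4 = m1 NOR m3 = 0 NOR 1 = 0
m6 = A NOR m2 = 0 NOR 0 = 1
m7 = m6 NOR m2 = 1 NOR 0 = 0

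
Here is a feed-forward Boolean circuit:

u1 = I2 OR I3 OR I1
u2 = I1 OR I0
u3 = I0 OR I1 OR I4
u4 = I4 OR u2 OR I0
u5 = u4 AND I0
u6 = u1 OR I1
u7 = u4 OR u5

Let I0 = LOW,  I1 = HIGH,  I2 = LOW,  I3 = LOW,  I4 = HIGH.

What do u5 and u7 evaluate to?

u5 = LOW; u7 = HIGH

u2 = I1 OR I0 = HIGH OR LOW = HIGH
u4 = I4 OR u2 OR I0 = HIGH OR HIGH OR LOW = HIGH
u5 = u4 AND I0 = HIGH AND LOW = LOW
u7 = u4 OR u5 = HIGH OR LOW = HIGH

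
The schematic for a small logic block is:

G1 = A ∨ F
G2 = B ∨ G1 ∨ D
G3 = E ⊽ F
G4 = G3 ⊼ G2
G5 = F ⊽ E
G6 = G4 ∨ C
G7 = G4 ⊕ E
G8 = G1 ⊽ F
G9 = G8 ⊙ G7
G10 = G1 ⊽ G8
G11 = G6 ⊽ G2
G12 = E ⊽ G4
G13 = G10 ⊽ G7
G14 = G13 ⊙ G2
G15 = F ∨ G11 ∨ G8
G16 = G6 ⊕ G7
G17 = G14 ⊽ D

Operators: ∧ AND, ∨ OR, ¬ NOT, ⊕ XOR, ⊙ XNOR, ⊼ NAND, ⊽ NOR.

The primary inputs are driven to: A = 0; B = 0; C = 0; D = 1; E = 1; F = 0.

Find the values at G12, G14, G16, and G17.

G12 = 0  G14 = 1  G16 = 1  G17 = 0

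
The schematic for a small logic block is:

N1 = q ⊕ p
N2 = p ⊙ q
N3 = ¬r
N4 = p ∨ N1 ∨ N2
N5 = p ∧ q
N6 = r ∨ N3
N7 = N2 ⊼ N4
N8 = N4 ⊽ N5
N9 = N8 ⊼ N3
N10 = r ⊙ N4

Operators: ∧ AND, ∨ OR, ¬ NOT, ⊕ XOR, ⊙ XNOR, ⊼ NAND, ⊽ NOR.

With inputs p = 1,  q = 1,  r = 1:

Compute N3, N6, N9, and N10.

N3 = 0  N6 = 1  N9 = 1  N10 = 1

N1 = q XOR p = 1 XOR 1 = 0
N2 = p XNOR q = 1 XNOR 1 = 1
N3 = NOT r = NOT 1 = 0
N4 = p OR N1 OR N2 = 1 OR 0 OR 1 = 1
N5 = p AND q = 1 AND 1 = 1
N6 = r OR N3 = 1 OR 0 = 1
N8 = N4 NOR N5 = 1 NOR 1 = 0
N9 = N8 NAND N3 = 0 NAND 0 = 1
N10 = r XNOR N4 = 1 XNOR 1 = 1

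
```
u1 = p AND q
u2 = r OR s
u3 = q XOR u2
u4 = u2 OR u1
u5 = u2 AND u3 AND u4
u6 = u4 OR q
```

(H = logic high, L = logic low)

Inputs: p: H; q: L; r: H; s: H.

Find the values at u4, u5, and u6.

u4 = H; u5 = H; u6 = H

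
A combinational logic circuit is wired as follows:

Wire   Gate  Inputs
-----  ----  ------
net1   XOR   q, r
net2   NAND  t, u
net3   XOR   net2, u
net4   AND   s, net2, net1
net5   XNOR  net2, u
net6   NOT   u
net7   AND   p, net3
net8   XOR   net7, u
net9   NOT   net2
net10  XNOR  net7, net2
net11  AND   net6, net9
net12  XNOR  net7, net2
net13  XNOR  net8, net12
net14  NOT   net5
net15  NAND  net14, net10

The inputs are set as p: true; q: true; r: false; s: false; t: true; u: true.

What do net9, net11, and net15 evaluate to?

net2 = t NAND u = true NAND true = false
net3 = net2 XOR u = false XOR true = true
net5 = net2 XNOR u = false XNOR true = false
net6 = NOT u = NOT true = false
net7 = p AND net3 = true AND true = true
net9 = NOT net2 = NOT false = true
net10 = net7 XNOR net2 = true XNOR false = false
net11 = net6 AND net9 = false AND true = false
net14 = NOT net5 = NOT false = true
net15 = net14 NAND net10 = true NAND false = true

net9 = true; net11 = false; net15 = true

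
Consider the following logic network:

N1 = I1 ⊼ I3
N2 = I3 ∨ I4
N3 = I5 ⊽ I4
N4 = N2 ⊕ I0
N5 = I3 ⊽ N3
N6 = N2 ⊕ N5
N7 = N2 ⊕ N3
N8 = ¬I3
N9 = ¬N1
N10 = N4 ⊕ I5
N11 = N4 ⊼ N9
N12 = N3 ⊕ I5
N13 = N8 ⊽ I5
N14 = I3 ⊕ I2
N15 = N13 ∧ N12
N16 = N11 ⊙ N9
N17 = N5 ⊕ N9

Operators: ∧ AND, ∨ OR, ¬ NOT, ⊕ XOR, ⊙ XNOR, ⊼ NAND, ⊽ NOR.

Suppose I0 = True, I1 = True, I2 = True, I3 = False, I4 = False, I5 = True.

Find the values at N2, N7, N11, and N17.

N1 = I1 NAND I3 = True NAND False = True
N2 = I3 OR I4 = False OR False = False
N3 = I5 NOR I4 = True NOR False = False
N4 = N2 XOR I0 = False XOR True = True
N5 = I3 NOR N3 = False NOR False = True
N7 = N2 XOR N3 = False XOR False = False
N9 = NOT N1 = NOT True = False
N11 = N4 NAND N9 = True NAND False = True
N17 = N5 XOR N9 = True XOR False = True

N2 = False, N7 = False, N11 = True, N17 = True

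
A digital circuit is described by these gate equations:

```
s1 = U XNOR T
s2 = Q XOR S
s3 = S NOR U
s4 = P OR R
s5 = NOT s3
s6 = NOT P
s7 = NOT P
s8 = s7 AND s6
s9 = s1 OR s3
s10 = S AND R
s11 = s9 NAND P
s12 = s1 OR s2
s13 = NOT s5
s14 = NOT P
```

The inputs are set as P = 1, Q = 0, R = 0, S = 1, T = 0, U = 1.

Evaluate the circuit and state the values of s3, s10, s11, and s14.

s1 = U XNOR T = 1 XNOR 0 = 0
s3 = S NOR U = 1 NOR 1 = 0
s9 = s1 OR s3 = 0 OR 0 = 0
s10 = S AND R = 1 AND 0 = 0
s11 = s9 NAND P = 0 NAND 1 = 1
s14 = NOT P = NOT 1 = 0

s3 = 0, s10 = 0, s11 = 1, s14 = 0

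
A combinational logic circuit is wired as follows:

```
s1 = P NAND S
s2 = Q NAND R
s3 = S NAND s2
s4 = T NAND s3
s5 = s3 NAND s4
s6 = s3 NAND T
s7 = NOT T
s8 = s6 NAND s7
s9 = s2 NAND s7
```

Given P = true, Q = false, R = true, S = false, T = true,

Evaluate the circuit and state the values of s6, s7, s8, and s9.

s6 = false; s7 = false; s8 = true; s9 = true

s2 = Q NAND R = false NAND true = true
s3 = S NAND s2 = false NAND true = true
s6 = s3 NAND T = true NAND true = false
s7 = NOT T = NOT true = false
s8 = s6 NAND s7 = false NAND false = true
s9 = s2 NAND s7 = true NAND false = true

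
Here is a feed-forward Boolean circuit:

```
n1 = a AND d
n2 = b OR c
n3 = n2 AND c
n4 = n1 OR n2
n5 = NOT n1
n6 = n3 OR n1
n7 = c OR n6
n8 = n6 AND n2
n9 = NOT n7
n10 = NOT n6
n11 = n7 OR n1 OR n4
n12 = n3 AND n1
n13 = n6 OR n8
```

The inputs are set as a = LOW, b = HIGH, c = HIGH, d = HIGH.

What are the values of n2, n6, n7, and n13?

n2 = HIGH, n6 = HIGH, n7 = HIGH, n13 = HIGH

n1 = a AND d = LOW AND HIGH = LOW
n2 = b OR c = HIGH OR HIGH = HIGH
n3 = n2 AND c = HIGH AND HIGH = HIGH
n6 = n3 OR n1 = HIGH OR LOW = HIGH
n7 = c OR n6 = HIGH OR HIGH = HIGH
n8 = n6 AND n2 = HIGH AND HIGH = HIGH
n13 = n6 OR n8 = HIGH OR HIGH = HIGH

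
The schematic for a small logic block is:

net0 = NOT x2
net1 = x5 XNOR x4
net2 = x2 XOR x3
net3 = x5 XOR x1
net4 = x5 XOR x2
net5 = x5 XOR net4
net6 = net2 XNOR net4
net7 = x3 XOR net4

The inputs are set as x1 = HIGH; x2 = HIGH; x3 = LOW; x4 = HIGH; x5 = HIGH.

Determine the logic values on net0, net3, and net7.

net0 = LOW  net3 = LOW  net7 = LOW

net0 = NOT x2 = NOT HIGH = LOW
net3 = x5 XOR x1 = HIGH XOR HIGH = LOW
net4 = x5 XOR x2 = HIGH XOR HIGH = LOW
net7 = x3 XOR net4 = LOW XOR LOW = LOW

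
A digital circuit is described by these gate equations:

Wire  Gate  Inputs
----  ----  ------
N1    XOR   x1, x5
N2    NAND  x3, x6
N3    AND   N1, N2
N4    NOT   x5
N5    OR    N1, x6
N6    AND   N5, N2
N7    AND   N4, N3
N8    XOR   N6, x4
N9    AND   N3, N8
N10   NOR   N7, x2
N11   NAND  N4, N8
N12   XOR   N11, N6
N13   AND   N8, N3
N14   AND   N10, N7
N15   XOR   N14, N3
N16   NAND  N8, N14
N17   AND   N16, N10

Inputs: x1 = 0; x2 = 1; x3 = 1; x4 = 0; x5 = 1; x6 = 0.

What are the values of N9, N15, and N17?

N1 = x1 XOR x5 = 0 XOR 1 = 1
N2 = x3 NAND x6 = 1 NAND 0 = 1
N3 = N1 AND N2 = 1 AND 1 = 1
N4 = NOT x5 = NOT 1 = 0
N5 = N1 OR x6 = 1 OR 0 = 1
N6 = N5 AND N2 = 1 AND 1 = 1
N7 = N4 AND N3 = 0 AND 1 = 0
N8 = N6 XOR x4 = 1 XOR 0 = 1
N9 = N3 AND N8 = 1 AND 1 = 1
N10 = N7 NOR x2 = 0 NOR 1 = 0
N14 = N10 AND N7 = 0 AND 0 = 0
N15 = N14 XOR N3 = 0 XOR 1 = 1
N16 = N8 NAND N14 = 1 NAND 0 = 1
N17 = N16 AND N10 = 1 AND 0 = 0

N9 = 1; N15 = 1; N17 = 0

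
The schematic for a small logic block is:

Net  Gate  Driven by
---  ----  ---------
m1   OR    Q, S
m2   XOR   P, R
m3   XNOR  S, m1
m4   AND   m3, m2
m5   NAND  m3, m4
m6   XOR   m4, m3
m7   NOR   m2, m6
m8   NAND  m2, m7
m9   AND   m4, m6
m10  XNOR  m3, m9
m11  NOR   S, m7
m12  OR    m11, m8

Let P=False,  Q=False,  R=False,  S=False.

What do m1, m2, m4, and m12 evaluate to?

m1 = False  m2 = False  m4 = False  m12 = True

m1 = Q OR S = False OR False = False
m2 = P XOR R = False XOR False = False
m3 = S XNOR m1 = False XNOR False = True
m4 = m3 AND m2 = True AND False = False
m6 = m4 XOR m3 = False XOR True = True
m7 = m2 NOR m6 = False NOR True = False
m8 = m2 NAND m7 = False NAND False = True
m11 = S NOR m7 = False NOR False = True
m12 = m11 OR m8 = True OR True = True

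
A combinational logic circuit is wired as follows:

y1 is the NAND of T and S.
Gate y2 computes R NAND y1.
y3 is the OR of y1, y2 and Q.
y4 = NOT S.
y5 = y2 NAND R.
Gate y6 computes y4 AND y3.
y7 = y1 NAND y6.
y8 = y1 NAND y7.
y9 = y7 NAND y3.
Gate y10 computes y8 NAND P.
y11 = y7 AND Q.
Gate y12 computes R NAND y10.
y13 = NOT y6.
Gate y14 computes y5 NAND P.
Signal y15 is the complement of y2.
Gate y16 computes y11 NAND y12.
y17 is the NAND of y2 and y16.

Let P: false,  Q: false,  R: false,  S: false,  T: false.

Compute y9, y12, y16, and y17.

y9 = true; y12 = true; y16 = true; y17 = false

y1 = T NAND S = false NAND false = true
y2 = R NAND y1 = false NAND true = true
y3 = y1 OR y2 OR Q = true OR true OR false = true
y4 = NOT S = NOT false = true
y6 = y4 AND y3 = true AND true = true
y7 = y1 NAND y6 = true NAND true = false
y8 = y1 NAND y7 = true NAND false = true
y9 = y7 NAND y3 = false NAND true = true
y10 = y8 NAND P = true NAND false = true
y11 = y7 AND Q = false AND false = false
y12 = R NAND y10 = false NAND true = true
y16 = y11 NAND y12 = false NAND true = true
y17 = y2 NAND y16 = true NAND true = false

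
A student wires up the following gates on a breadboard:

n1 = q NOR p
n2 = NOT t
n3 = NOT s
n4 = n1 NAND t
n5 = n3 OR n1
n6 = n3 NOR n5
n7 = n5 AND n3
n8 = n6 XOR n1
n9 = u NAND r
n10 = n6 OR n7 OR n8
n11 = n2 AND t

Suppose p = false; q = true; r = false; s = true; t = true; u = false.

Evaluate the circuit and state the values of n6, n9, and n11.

n1 = q NOR p = true NOR false = false
n2 = NOT t = NOT true = false
n3 = NOT s = NOT true = false
n5 = n3 OR n1 = false OR false = false
n6 = n3 NOR n5 = false NOR false = true
n9 = u NAND r = false NAND false = true
n11 = n2 AND t = false AND true = false

n6 = true  n9 = true  n11 = false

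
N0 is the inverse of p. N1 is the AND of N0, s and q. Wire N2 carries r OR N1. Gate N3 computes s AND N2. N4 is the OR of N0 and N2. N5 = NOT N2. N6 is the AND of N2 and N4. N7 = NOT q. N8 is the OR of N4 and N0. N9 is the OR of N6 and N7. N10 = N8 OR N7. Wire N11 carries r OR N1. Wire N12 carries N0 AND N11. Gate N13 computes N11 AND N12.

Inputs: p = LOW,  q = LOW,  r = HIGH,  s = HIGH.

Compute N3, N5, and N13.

N3 = HIGH, N5 = LOW, N13 = HIGH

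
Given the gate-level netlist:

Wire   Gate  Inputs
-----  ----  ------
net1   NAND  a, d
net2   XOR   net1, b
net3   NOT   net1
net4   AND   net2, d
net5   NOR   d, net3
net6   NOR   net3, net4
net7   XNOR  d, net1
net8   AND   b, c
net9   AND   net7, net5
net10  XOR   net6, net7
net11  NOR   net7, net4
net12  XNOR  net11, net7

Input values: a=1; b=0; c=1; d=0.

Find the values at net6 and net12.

net6 = 1, net12 = 0

net1 = a NAND d = 1 NAND 0 = 1
net2 = net1 XOR b = 1 XOR 0 = 1
net3 = NOT net1 = NOT 1 = 0
net4 = net2 AND d = 1 AND 0 = 0
net6 = net3 NOR net4 = 0 NOR 0 = 1
net7 = d XNOR net1 = 0 XNOR 1 = 0
net11 = net7 NOR net4 = 0 NOR 0 = 1
net12 = net11 XNOR net7 = 1 XNOR 0 = 0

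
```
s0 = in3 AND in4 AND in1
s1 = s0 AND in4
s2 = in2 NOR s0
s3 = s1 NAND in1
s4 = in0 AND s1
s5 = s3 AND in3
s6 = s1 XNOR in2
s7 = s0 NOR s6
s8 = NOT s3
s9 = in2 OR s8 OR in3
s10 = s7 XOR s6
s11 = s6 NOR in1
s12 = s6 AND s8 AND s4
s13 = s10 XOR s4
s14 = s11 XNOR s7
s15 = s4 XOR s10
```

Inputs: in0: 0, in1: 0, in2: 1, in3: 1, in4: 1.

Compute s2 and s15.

s2 = 0  s15 = 1

s0 = in3 AND in4 AND in1 = 1 AND 1 AND 0 = 0
s1 = s0 AND in4 = 0 AND 1 = 0
s2 = in2 NOR s0 = 1 NOR 0 = 0
s4 = in0 AND s1 = 0 AND 0 = 0
s6 = s1 XNOR in2 = 0 XNOR 1 = 0
s7 = s0 NOR s6 = 0 NOR 0 = 1
s10 = s7 XOR s6 = 1 XOR 0 = 1
s15 = s4 XOR s10 = 0 XOR 1 = 1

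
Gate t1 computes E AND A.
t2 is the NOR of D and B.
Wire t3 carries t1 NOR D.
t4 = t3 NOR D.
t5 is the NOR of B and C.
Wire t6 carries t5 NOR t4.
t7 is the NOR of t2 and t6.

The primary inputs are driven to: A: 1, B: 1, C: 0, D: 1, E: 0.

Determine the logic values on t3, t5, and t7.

t3 = 0  t5 = 0  t7 = 0

t1 = E AND A = 0 AND 1 = 0
t2 = D NOR B = 1 NOR 1 = 0
t3 = t1 NOR D = 0 NOR 1 = 0
t4 = t3 NOR D = 0 NOR 1 = 0
t5 = B NOR C = 1 NOR 0 = 0
t6 = t5 NOR t4 = 0 NOR 0 = 1
t7 = t2 NOR t6 = 0 NOR 1 = 0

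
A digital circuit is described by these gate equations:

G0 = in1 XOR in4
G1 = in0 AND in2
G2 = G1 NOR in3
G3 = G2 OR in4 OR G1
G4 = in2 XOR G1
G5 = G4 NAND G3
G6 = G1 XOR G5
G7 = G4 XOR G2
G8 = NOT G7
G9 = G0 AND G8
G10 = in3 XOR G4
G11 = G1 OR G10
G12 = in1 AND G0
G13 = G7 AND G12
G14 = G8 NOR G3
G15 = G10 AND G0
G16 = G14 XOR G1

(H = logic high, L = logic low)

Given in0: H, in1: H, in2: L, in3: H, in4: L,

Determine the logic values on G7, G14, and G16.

G7 = L; G14 = L; G16 = L

G1 = in0 AND in2 = H AND L = L
G2 = G1 NOR in3 = L NOR H = L
G3 = G2 OR in4 OR G1 = L OR L OR L = L
G4 = in2 XOR G1 = L XOR L = L
G7 = G4 XOR G2 = L XOR L = L
G8 = NOT G7 = NOT L = H
G14 = G8 NOR G3 = H NOR L = L
G16 = G14 XOR G1 = L XOR L = L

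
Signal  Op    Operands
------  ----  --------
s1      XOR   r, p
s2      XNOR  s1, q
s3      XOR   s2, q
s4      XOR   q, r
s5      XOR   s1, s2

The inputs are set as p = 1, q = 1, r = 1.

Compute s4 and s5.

s1 = r XOR p = 1 XOR 1 = 0
s2 = s1 XNOR q = 0 XNOR 1 = 0
s4 = q XOR r = 1 XOR 1 = 0
s5 = s1 XOR s2 = 0 XOR 0 = 0

s4 = 0; s5 = 0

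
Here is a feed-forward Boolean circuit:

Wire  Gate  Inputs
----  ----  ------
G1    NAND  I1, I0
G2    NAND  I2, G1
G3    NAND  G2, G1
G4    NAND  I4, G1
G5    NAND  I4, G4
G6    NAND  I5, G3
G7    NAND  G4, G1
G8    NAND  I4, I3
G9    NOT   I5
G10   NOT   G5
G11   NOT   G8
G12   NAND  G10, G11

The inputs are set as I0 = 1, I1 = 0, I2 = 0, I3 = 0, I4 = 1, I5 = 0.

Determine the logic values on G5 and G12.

G5 = 1, G12 = 1

G1 = I1 NAND I0 = 0 NAND 1 = 1
G4 = I4 NAND G1 = 1 NAND 1 = 0
G5 = I4 NAND G4 = 1 NAND 0 = 1
G8 = I4 NAND I3 = 1 NAND 0 = 1
G10 = NOT G5 = NOT 1 = 0
G11 = NOT G8 = NOT 1 = 0
G12 = G10 NAND G11 = 0 NAND 0 = 1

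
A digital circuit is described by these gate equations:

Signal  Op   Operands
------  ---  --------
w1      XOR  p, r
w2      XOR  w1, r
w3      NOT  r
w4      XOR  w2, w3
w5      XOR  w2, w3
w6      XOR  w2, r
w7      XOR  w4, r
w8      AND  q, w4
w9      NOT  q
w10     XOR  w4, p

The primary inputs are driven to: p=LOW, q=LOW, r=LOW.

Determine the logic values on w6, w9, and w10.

w6 = LOW  w9 = HIGH  w10 = HIGH

w1 = p XOR r = LOW XOR LOW = LOW
w2 = w1 XOR r = LOW XOR LOW = LOW
w3 = NOT r = NOT LOW = HIGH
w4 = w2 XOR w3 = LOW XOR HIGH = HIGH
w6 = w2 XOR r = LOW XOR LOW = LOW
w9 = NOT q = NOT LOW = HIGH
w10 = w4 XOR p = HIGH XOR LOW = HIGH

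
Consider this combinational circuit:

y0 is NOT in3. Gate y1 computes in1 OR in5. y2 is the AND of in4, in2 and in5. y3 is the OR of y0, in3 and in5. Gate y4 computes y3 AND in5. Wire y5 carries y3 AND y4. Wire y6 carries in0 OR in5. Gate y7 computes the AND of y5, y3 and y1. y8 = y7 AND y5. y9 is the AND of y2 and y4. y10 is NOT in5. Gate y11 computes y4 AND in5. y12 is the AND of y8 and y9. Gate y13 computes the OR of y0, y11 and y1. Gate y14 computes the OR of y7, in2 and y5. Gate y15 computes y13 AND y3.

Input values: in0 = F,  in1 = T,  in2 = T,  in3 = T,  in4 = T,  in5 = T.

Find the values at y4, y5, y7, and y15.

y4 = T  y5 = T  y7 = T  y15 = T

y0 = NOT in3 = NOT T = F
y1 = in1 OR in5 = T OR T = T
y3 = y0 OR in3 OR in5 = F OR T OR T = T
y4 = y3 AND in5 = T AND T = T
y5 = y3 AND y4 = T AND T = T
y7 = y5 AND y3 AND y1 = T AND T AND T = T
y11 = y4 AND in5 = T AND T = T
y13 = y0 OR y11 OR y1 = F OR T OR T = T
y15 = y13 AND y3 = T AND T = T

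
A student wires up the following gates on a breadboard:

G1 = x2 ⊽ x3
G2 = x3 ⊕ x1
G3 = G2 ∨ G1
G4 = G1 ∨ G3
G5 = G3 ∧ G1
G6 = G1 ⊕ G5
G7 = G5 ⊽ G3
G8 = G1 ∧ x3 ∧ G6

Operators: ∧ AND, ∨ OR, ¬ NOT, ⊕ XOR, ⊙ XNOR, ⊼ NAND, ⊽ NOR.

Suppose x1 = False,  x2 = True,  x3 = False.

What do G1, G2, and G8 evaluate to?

G1 = False, G2 = False, G8 = False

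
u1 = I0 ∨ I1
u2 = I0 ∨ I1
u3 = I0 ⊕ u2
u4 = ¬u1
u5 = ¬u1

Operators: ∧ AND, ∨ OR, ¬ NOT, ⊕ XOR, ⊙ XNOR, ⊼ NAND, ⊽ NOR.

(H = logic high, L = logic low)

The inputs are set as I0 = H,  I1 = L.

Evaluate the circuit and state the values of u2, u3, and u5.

u1 = I0 OR I1 = H OR L = H
u2 = I0 OR I1 = H OR L = H
u3 = I0 XOR u2 = H XOR H = L
u5 = NOT u1 = NOT H = L

u2 = H, u3 = L, u5 = L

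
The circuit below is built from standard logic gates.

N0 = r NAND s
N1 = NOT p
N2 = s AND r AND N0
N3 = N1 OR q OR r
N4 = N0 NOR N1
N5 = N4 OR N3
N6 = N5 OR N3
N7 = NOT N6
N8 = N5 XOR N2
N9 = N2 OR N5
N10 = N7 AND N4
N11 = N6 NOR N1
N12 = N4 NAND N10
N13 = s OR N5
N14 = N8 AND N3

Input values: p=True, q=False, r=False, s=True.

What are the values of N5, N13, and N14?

N0 = r NAND s = False NAND True = True
N1 = NOT p = NOT True = False
N2 = s AND r AND N0 = True AND False AND True = False
N3 = N1 OR q OR r = False OR False OR False = False
N4 = N0 NOR N1 = True NOR False = False
N5 = N4 OR N3 = False OR False = False
N8 = N5 XOR N2 = False XOR False = False
N13 = s OR N5 = True OR False = True
N14 = N8 AND N3 = False AND False = False

N5 = False  N13 = True  N14 = False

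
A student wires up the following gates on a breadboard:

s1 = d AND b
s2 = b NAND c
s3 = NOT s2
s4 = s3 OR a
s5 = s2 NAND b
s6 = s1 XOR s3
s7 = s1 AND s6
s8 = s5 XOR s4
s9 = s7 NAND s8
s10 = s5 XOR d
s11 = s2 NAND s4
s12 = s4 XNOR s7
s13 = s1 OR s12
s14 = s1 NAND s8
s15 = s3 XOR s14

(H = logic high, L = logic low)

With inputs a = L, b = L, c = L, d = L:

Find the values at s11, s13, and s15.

s11 = H; s13 = H; s15 = H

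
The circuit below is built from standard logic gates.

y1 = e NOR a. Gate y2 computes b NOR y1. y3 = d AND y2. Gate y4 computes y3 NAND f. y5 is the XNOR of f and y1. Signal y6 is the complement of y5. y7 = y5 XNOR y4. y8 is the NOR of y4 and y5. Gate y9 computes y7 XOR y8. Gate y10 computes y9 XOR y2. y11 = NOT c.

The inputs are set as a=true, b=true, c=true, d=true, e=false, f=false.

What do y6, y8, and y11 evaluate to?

y6 = false, y8 = false, y11 = false

y1 = e NOR a = false NOR true = false
y2 = b NOR y1 = true NOR false = false
y3 = d AND y2 = true AND false = false
y4 = y3 NAND f = false NAND false = true
y5 = f XNOR y1 = false XNOR false = true
y6 = NOT y5 = NOT true = false
y8 = y4 NOR y5 = true NOR true = false
y11 = NOT c = NOT true = false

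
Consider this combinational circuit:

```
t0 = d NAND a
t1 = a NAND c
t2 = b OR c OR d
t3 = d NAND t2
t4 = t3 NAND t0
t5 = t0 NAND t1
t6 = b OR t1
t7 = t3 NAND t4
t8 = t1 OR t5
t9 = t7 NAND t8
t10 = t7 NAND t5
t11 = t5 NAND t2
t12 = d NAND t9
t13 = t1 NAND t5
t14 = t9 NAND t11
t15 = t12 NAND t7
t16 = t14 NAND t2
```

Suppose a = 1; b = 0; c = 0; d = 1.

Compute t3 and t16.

t3 = 0, t16 = 0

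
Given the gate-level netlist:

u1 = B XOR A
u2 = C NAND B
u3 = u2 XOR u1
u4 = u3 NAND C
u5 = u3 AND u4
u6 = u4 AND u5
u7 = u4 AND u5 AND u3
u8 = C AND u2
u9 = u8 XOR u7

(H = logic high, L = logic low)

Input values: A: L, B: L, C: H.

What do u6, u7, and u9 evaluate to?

u1 = B XOR A = L XOR L = L
u2 = C NAND B = H NAND L = H
u3 = u2 XOR u1 = H XOR L = H
u4 = u3 NAND C = H NAND H = L
u5 = u3 AND u4 = H AND L = L
u6 = u4 AND u5 = L AND L = L
u7 = u4 AND u5 AND u3 = L AND L AND H = L
u8 = C AND u2 = H AND H = H
u9 = u8 XOR u7 = H XOR L = H

u6 = L, u7 = L, u9 = H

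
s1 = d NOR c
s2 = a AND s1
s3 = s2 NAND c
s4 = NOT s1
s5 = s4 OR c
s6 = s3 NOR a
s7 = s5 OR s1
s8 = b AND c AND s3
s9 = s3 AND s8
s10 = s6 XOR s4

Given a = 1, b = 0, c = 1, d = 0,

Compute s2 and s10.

s2 = 0  s10 = 1

s1 = d NOR c = 0 NOR 1 = 0
s2 = a AND s1 = 1 AND 0 = 0
s3 = s2 NAND c = 0 NAND 1 = 1
s4 = NOT s1 = NOT 0 = 1
s6 = s3 NOR a = 1 NOR 1 = 0
s10 = s6 XOR s4 = 0 XOR 1 = 1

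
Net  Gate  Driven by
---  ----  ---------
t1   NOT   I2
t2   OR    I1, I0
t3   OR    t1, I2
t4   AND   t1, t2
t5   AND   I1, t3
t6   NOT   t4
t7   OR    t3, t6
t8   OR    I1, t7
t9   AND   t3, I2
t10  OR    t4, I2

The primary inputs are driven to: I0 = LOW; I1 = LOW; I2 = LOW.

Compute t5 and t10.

t1 = NOT I2 = NOT LOW = HIGH
t2 = I1 OR I0 = LOW OR LOW = LOW
t3 = t1 OR I2 = HIGH OR LOW = HIGH
t4 = t1 AND t2 = HIGH AND LOW = LOW
t5 = I1 AND t3 = LOW AND HIGH = LOW
t10 = t4 OR I2 = LOW OR LOW = LOW

t5 = LOW, t10 = LOW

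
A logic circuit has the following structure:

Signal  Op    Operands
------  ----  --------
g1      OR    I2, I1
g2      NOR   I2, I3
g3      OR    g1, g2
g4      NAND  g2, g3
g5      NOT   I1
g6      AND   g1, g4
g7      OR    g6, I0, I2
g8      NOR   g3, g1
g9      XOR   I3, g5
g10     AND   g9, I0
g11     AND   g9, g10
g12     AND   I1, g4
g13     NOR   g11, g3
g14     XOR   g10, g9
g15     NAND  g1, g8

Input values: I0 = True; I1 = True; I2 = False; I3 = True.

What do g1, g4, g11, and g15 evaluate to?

g1 = True, g4 = True, g11 = True, g15 = True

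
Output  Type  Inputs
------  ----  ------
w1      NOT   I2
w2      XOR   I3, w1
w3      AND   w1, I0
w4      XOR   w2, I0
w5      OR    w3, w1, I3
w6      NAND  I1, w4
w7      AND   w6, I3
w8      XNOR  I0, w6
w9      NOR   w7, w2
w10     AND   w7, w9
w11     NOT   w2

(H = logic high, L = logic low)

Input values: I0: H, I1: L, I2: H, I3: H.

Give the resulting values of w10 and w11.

w10 = L  w11 = L

w1 = NOT I2 = NOT H = L
w2 = I3 XOR w1 = H XOR L = H
w4 = w2 XOR I0 = H XOR H = L
w6 = I1 NAND w4 = L NAND L = H
w7 = w6 AND I3 = H AND H = H
w9 = w7 NOR w2 = H NOR H = L
w10 = w7 AND w9 = H AND L = L
w11 = NOT w2 = NOT H = L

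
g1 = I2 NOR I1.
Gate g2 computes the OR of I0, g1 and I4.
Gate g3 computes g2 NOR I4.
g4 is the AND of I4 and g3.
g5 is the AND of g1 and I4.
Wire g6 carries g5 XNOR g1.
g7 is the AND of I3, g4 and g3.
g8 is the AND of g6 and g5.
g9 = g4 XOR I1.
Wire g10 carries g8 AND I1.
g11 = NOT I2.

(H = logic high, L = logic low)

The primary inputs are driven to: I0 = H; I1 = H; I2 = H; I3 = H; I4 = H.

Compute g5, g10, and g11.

g5 = L  g10 = L  g11 = L

g1 = I2 NOR I1 = H NOR H = L
g5 = g1 AND I4 = L AND H = L
g6 = g5 XNOR g1 = L XNOR L = H
g8 = g6 AND g5 = H AND L = L
g10 = g8 AND I1 = L AND H = L
g11 = NOT I2 = NOT H = L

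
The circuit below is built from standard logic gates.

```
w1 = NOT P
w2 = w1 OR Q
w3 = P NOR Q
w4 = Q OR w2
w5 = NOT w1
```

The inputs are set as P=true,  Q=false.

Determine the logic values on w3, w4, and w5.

w3 = false, w4 = false, w5 = true

w1 = NOT P = NOT true = false
w2 = w1 OR Q = false OR false = false
w3 = P NOR Q = true NOR false = false
w4 = Q OR w2 = false OR false = false
w5 = NOT w1 = NOT false = true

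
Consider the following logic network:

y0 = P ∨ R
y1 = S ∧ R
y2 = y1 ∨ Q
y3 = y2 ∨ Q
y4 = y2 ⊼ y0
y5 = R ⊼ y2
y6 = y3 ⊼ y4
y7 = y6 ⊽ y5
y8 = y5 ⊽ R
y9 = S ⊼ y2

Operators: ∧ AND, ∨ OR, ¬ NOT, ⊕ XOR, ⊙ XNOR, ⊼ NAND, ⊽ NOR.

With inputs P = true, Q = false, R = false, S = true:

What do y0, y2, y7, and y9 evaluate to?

y0 = true  y2 = false  y7 = false  y9 = true

y0 = P OR R = true OR false = true
y1 = S AND R = true AND false = false
y2 = y1 OR Q = false OR false = false
y3 = y2 OR Q = false OR false = false
y4 = y2 NAND y0 = false NAND true = true
y5 = R NAND y2 = false NAND false = true
y6 = y3 NAND y4 = false NAND true = true
y7 = y6 NOR y5 = true NOR true = false
y9 = S NAND y2 = true NAND false = true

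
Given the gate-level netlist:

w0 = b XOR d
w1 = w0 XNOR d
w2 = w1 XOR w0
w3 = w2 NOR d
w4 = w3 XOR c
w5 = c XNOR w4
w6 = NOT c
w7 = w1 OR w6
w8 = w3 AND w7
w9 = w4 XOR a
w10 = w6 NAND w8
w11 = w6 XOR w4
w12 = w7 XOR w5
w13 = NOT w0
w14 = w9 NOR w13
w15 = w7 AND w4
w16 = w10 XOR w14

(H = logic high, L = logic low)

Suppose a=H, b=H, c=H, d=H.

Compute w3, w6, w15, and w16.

w0 = b XOR d = H XOR H = L
w1 = w0 XNOR d = L XNOR H = L
w2 = w1 XOR w0 = L XOR L = L
w3 = w2 NOR d = L NOR H = L
w4 = w3 XOR c = L XOR H = H
w6 = NOT c = NOT H = L
w7 = w1 OR w6 = L OR L = L
w8 = w3 AND w7 = L AND L = L
w9 = w4 XOR a = H XOR H = L
w10 = w6 NAND w8 = L NAND L = H
w13 = NOT w0 = NOT L = H
w14 = w9 NOR w13 = L NOR H = L
w15 = w7 AND w4 = L AND H = L
w16 = w10 XOR w14 = H XOR L = H

w3 = L; w6 = L; w15 = L; w16 = H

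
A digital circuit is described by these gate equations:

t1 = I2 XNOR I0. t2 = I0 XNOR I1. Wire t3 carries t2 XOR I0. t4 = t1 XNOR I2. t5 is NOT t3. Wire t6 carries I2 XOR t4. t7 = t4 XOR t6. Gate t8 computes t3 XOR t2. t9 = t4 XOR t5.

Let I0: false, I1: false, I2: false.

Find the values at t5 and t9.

t1 = I2 XNOR I0 = false XNOR false = true
t2 = I0 XNOR I1 = false XNOR false = true
t3 = t2 XOR I0 = true XOR false = true
t4 = t1 XNOR I2 = true XNOR false = false
t5 = NOT t3 = NOT true = false
t9 = t4 XOR t5 = false XOR false = false

t5 = false  t9 = false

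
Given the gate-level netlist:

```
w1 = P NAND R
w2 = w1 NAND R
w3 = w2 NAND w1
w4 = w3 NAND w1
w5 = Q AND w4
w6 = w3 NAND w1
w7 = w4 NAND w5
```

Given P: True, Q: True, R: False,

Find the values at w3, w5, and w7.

w3 = False, w5 = True, w7 = False

w1 = P NAND R = True NAND False = True
w2 = w1 NAND R = True NAND False = True
w3 = w2 NAND w1 = True NAND True = False
w4 = w3 NAND w1 = False NAND True = True
w5 = Q AND w4 = True AND True = True
w7 = w4 NAND w5 = True NAND True = False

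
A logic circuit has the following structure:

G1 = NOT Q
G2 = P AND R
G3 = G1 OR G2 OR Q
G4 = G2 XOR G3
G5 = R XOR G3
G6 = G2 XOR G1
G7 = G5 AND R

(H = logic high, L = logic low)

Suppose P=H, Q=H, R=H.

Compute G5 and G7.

G5 = L; G7 = L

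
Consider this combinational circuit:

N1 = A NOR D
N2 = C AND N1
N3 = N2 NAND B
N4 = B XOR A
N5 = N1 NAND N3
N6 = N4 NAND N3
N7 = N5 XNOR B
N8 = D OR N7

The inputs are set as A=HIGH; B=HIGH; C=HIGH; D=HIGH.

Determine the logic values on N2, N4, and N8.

N1 = A NOR D = HIGH NOR HIGH = LOW
N2 = C AND N1 = HIGH AND LOW = LOW
N3 = N2 NAND B = LOW NAND HIGH = HIGH
N4 = B XOR A = HIGH XOR HIGH = LOW
N5 = N1 NAND N3 = LOW NAND HIGH = HIGH
N7 = N5 XNOR B = HIGH XNOR HIGH = HIGH
N8 = D OR N7 = HIGH OR HIGH = HIGH

N2 = LOW  N4 = LOW  N8 = HIGH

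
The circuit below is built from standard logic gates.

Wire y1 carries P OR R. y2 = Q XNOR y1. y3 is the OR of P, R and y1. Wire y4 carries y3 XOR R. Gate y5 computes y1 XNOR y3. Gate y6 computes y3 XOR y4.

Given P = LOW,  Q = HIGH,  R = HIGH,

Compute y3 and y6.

y3 = HIGH, y6 = HIGH

y1 = P OR R = LOW OR HIGH = HIGH
y3 = P OR R OR y1 = LOW OR HIGH OR HIGH = HIGH
y4 = y3 XOR R = HIGH XOR HIGH = LOW
y6 = y3 XOR y4 = HIGH XOR LOW = HIGH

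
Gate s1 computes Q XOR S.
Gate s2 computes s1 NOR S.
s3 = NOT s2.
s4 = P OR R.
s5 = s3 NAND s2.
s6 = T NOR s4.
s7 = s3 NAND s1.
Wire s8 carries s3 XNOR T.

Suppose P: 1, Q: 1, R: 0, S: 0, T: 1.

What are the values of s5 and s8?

s5 = 1; s8 = 1

s1 = Q XOR S = 1 XOR 0 = 1
s2 = s1 NOR S = 1 NOR 0 = 0
s3 = NOT s2 = NOT 0 = 1
s5 = s3 NAND s2 = 1 NAND 0 = 1
s8 = s3 XNOR T = 1 XNOR 1 = 1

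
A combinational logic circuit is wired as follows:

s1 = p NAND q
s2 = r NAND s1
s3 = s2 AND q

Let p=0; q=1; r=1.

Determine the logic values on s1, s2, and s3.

s1 = p NAND q = 0 NAND 1 = 1
s2 = r NAND s1 = 1 NAND 1 = 0
s3 = s2 AND q = 0 AND 1 = 0

s1 = 1  s2 = 0  s3 = 0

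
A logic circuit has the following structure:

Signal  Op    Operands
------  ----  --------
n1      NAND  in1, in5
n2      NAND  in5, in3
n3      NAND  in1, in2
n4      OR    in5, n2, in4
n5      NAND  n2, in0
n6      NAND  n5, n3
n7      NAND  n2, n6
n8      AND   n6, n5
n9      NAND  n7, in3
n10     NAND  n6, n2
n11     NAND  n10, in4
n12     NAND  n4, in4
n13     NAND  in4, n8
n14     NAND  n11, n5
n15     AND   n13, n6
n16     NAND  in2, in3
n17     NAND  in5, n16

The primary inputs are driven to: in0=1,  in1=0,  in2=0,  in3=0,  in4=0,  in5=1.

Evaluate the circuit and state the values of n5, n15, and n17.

n2 = in5 NAND in3 = 1 NAND 0 = 1
n3 = in1 NAND in2 = 0 NAND 0 = 1
n5 = n2 NAND in0 = 1 NAND 1 = 0
n6 = n5 NAND n3 = 0 NAND 1 = 1
n8 = n6 AND n5 = 1 AND 0 = 0
n13 = in4 NAND n8 = 0 NAND 0 = 1
n15 = n13 AND n6 = 1 AND 1 = 1
n16 = in2 NAND in3 = 0 NAND 0 = 1
n17 = in5 NAND n16 = 1 NAND 1 = 0

n5 = 0; n15 = 1; n17 = 0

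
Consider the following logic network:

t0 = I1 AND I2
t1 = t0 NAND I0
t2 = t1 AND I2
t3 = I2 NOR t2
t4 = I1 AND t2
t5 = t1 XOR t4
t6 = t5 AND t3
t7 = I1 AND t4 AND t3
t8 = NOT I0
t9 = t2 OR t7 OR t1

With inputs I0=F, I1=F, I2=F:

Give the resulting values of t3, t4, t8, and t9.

t0 = I1 AND I2 = F AND F = F
t1 = t0 NAND I0 = F NAND F = T
t2 = t1 AND I2 = T AND F = F
t3 = I2 NOR t2 = F NOR F = T
t4 = I1 AND t2 = F AND F = F
t7 = I1 AND t4 AND t3 = F AND F AND T = F
t8 = NOT I0 = NOT F = T
t9 = t2 OR t7 OR t1 = F OR F OR T = T

t3 = T, t4 = F, t8 = T, t9 = T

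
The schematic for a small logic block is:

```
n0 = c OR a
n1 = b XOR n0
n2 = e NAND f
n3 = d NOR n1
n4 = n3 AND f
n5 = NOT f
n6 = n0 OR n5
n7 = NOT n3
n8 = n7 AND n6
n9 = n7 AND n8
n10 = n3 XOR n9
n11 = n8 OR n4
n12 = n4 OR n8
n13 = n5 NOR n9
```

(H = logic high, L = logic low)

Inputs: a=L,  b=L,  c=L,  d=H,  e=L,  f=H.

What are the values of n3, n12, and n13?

n3 = L  n12 = L  n13 = H

n0 = c OR a = L OR L = L
n1 = b XOR n0 = L XOR L = L
n3 = d NOR n1 = H NOR L = L
n4 = n3 AND f = L AND H = L
n5 = NOT f = NOT H = L
n6 = n0 OR n5 = L OR L = L
n7 = NOT n3 = NOT L = H
n8 = n7 AND n6 = H AND L = L
n9 = n7 AND n8 = H AND L = L
n12 = n4 OR n8 = L OR L = L
n13 = n5 NOR n9 = L NOR L = H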